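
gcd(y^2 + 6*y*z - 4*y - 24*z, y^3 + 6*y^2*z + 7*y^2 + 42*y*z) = y + 6*z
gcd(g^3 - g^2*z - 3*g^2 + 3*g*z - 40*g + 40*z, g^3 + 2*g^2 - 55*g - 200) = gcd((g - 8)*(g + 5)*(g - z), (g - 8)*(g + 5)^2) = g^2 - 3*g - 40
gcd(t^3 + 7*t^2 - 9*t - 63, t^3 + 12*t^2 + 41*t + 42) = t^2 + 10*t + 21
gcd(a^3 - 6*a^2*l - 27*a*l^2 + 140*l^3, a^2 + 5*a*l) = a + 5*l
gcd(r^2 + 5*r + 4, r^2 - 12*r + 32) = 1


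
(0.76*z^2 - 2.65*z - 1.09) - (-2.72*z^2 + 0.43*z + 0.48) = 3.48*z^2 - 3.08*z - 1.57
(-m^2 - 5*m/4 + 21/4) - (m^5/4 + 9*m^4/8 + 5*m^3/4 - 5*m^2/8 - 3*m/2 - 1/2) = -m^5/4 - 9*m^4/8 - 5*m^3/4 - 3*m^2/8 + m/4 + 23/4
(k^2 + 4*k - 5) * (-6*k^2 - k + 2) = -6*k^4 - 25*k^3 + 28*k^2 + 13*k - 10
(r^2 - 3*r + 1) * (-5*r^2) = -5*r^4 + 15*r^3 - 5*r^2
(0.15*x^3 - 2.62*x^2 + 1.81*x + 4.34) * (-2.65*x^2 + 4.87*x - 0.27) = -0.3975*x^5 + 7.6735*x^4 - 17.5964*x^3 - 1.9789*x^2 + 20.6471*x - 1.1718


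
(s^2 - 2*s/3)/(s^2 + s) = (s - 2/3)/(s + 1)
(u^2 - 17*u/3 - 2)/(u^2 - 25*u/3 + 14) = (3*u + 1)/(3*u - 7)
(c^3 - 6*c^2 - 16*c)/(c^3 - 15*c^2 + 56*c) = (c + 2)/(c - 7)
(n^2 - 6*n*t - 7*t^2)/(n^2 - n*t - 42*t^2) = (n + t)/(n + 6*t)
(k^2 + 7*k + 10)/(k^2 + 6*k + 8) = (k + 5)/(k + 4)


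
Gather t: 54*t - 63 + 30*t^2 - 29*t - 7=30*t^2 + 25*t - 70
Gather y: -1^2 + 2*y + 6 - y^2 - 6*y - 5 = -y^2 - 4*y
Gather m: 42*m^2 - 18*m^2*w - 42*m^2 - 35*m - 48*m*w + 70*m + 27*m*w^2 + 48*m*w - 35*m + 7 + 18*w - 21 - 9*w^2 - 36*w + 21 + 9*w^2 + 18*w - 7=-18*m^2*w + 27*m*w^2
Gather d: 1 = 1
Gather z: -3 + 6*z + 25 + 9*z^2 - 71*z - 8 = 9*z^2 - 65*z + 14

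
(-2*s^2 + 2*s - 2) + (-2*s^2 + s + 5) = -4*s^2 + 3*s + 3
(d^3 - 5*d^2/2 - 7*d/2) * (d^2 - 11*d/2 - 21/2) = d^5 - 8*d^4 - d^3/4 + 91*d^2/2 + 147*d/4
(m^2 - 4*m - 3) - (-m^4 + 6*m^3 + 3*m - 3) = m^4 - 6*m^3 + m^2 - 7*m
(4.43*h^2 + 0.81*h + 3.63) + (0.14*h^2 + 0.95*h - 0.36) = 4.57*h^2 + 1.76*h + 3.27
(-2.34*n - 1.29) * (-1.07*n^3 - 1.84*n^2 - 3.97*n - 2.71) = 2.5038*n^4 + 5.6859*n^3 + 11.6634*n^2 + 11.4627*n + 3.4959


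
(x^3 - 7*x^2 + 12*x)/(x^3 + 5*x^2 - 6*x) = (x^2 - 7*x + 12)/(x^2 + 5*x - 6)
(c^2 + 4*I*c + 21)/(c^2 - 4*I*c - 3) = (c + 7*I)/(c - I)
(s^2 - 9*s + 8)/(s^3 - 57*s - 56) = (s - 1)/(s^2 + 8*s + 7)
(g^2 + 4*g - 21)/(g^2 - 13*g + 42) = (g^2 + 4*g - 21)/(g^2 - 13*g + 42)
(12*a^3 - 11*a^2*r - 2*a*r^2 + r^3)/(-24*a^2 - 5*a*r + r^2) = (4*a^2 - 5*a*r + r^2)/(-8*a + r)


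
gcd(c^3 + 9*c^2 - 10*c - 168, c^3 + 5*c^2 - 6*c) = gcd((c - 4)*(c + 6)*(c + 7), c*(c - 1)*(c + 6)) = c + 6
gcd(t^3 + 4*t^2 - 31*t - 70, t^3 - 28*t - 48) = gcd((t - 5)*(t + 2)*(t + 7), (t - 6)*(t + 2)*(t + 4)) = t + 2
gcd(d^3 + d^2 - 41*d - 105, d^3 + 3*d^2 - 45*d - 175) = d^2 - 2*d - 35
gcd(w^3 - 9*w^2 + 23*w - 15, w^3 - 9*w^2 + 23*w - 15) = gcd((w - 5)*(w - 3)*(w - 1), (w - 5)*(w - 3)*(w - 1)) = w^3 - 9*w^2 + 23*w - 15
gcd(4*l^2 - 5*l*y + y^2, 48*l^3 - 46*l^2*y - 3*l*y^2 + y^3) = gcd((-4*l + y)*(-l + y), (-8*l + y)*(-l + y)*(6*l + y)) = -l + y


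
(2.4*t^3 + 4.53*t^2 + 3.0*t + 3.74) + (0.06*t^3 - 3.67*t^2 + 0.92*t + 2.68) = 2.46*t^3 + 0.86*t^2 + 3.92*t + 6.42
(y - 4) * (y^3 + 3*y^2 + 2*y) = y^4 - y^3 - 10*y^2 - 8*y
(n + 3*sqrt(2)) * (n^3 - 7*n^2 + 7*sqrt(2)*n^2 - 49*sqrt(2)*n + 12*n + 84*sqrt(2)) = n^4 - 7*n^3 + 10*sqrt(2)*n^3 - 70*sqrt(2)*n^2 + 54*n^2 - 294*n + 120*sqrt(2)*n + 504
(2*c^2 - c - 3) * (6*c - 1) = 12*c^3 - 8*c^2 - 17*c + 3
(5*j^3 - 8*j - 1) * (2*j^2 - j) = 10*j^5 - 5*j^4 - 16*j^3 + 6*j^2 + j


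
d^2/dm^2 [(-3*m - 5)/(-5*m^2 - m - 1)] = 2*((3*m + 5)*(10*m + 1)^2 - (45*m + 28)*(5*m^2 + m + 1))/(5*m^2 + m + 1)^3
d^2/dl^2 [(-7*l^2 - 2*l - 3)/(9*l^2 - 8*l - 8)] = 2*(-666*l^3 - 2241*l^2 + 216*l - 728)/(729*l^6 - 1944*l^5 - 216*l^4 + 2944*l^3 + 192*l^2 - 1536*l - 512)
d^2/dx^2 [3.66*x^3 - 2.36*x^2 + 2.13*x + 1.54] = 21.96*x - 4.72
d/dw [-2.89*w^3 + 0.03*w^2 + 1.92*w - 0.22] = -8.67*w^2 + 0.06*w + 1.92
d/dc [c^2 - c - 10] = 2*c - 1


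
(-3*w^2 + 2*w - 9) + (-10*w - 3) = -3*w^2 - 8*w - 12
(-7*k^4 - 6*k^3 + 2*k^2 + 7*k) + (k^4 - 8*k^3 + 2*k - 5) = -6*k^4 - 14*k^3 + 2*k^2 + 9*k - 5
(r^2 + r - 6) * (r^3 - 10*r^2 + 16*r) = r^5 - 9*r^4 + 76*r^2 - 96*r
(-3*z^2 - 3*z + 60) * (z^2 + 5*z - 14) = -3*z^4 - 18*z^3 + 87*z^2 + 342*z - 840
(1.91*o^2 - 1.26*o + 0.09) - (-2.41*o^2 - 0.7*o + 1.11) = 4.32*o^2 - 0.56*o - 1.02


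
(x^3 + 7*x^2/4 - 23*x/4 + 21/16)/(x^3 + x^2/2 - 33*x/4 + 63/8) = (4*x - 1)/(2*(2*x - 3))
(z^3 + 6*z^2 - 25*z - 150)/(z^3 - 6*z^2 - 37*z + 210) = (z + 5)/(z - 7)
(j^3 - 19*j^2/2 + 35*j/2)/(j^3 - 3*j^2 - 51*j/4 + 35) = 2*j*(j - 7)/(2*j^2 - j - 28)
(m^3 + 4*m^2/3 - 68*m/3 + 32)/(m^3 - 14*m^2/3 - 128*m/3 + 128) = (m - 2)/(m - 8)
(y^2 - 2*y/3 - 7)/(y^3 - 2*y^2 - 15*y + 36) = (y + 7/3)/(y^2 + y - 12)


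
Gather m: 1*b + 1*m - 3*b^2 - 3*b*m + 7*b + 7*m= -3*b^2 + 8*b + m*(8 - 3*b)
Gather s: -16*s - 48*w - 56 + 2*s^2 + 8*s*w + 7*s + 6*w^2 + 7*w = 2*s^2 + s*(8*w - 9) + 6*w^2 - 41*w - 56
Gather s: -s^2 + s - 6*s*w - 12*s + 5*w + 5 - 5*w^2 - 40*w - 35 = -s^2 + s*(-6*w - 11) - 5*w^2 - 35*w - 30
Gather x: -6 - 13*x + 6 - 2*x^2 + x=-2*x^2 - 12*x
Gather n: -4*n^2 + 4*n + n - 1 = -4*n^2 + 5*n - 1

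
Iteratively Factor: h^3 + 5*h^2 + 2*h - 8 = (h - 1)*(h^2 + 6*h + 8) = (h - 1)*(h + 4)*(h + 2)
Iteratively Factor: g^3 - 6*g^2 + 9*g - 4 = (g - 4)*(g^2 - 2*g + 1) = (g - 4)*(g - 1)*(g - 1)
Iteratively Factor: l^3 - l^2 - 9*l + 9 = (l - 3)*(l^2 + 2*l - 3) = (l - 3)*(l + 3)*(l - 1)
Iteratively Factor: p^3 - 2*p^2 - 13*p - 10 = (p + 1)*(p^2 - 3*p - 10) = (p + 1)*(p + 2)*(p - 5)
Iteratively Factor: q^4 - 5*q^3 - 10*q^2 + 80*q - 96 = (q - 2)*(q^3 - 3*q^2 - 16*q + 48) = (q - 4)*(q - 2)*(q^2 + q - 12) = (q - 4)*(q - 3)*(q - 2)*(q + 4)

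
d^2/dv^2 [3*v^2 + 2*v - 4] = 6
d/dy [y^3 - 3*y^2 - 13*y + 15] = 3*y^2 - 6*y - 13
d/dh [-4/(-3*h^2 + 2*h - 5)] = 8*(1 - 3*h)/(3*h^2 - 2*h + 5)^2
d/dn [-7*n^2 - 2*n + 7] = -14*n - 2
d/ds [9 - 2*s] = -2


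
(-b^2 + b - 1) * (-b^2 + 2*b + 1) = b^4 - 3*b^3 + 2*b^2 - b - 1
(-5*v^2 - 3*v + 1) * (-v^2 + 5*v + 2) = 5*v^4 - 22*v^3 - 26*v^2 - v + 2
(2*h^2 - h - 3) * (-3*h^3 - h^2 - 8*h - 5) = -6*h^5 + h^4 - 6*h^3 + h^2 + 29*h + 15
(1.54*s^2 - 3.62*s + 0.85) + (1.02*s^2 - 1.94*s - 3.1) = 2.56*s^2 - 5.56*s - 2.25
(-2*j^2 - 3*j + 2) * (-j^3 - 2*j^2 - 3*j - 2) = 2*j^5 + 7*j^4 + 10*j^3 + 9*j^2 - 4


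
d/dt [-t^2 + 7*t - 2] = 7 - 2*t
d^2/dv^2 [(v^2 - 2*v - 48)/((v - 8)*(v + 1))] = 10/(v^3 + 3*v^2 + 3*v + 1)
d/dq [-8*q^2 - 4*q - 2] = -16*q - 4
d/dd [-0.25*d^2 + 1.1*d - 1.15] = 1.1 - 0.5*d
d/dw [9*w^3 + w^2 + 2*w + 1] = 27*w^2 + 2*w + 2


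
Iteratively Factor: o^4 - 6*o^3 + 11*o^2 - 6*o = (o - 3)*(o^3 - 3*o^2 + 2*o) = o*(o - 3)*(o^2 - 3*o + 2) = o*(o - 3)*(o - 2)*(o - 1)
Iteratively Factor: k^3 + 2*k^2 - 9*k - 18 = (k + 3)*(k^2 - k - 6) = (k + 2)*(k + 3)*(k - 3)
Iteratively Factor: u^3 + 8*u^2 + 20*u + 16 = (u + 2)*(u^2 + 6*u + 8) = (u + 2)^2*(u + 4)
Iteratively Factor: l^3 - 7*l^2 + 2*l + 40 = (l - 4)*(l^2 - 3*l - 10) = (l - 4)*(l + 2)*(l - 5)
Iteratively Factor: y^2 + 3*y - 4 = (y + 4)*(y - 1)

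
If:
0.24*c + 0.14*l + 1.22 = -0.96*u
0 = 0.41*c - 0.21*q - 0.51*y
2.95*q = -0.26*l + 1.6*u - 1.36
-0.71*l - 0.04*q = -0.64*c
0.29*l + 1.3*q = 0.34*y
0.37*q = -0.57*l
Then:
No Solution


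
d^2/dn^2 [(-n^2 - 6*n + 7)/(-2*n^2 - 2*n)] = (5*n^3 - 21*n^2 - 21*n - 7)/(n^3*(n^3 + 3*n^2 + 3*n + 1))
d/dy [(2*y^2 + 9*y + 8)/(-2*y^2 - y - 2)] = 2*(8*y^2 + 12*y - 5)/(4*y^4 + 4*y^3 + 9*y^2 + 4*y + 4)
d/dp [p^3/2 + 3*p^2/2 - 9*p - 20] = 3*p^2/2 + 3*p - 9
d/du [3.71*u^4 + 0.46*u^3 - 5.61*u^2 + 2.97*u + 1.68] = 14.84*u^3 + 1.38*u^2 - 11.22*u + 2.97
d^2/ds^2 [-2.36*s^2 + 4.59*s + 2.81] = -4.72000000000000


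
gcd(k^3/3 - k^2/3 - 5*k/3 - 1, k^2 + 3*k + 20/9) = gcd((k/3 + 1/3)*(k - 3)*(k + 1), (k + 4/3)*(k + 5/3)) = 1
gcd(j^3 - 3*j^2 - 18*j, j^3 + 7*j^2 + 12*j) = j^2 + 3*j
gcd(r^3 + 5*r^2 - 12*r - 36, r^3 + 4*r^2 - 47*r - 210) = r + 6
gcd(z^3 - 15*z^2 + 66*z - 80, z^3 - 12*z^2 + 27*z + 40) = z^2 - 13*z + 40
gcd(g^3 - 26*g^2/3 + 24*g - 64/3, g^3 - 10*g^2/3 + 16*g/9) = g - 8/3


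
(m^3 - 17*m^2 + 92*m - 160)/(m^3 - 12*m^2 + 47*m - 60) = (m - 8)/(m - 3)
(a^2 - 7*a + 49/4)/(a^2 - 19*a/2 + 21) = (a - 7/2)/(a - 6)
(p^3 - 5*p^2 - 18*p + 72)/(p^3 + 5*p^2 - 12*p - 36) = (p^2 - 2*p - 24)/(p^2 + 8*p + 12)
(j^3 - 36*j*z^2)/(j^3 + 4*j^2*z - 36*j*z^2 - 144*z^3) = j/(j + 4*z)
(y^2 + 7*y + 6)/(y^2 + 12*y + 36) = (y + 1)/(y + 6)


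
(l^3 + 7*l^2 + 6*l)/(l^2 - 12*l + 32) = l*(l^2 + 7*l + 6)/(l^2 - 12*l + 32)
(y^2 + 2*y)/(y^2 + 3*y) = (y + 2)/(y + 3)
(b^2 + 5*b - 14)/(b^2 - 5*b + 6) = (b + 7)/(b - 3)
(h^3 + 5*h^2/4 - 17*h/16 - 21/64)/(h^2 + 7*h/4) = h - 1/2 - 3/(16*h)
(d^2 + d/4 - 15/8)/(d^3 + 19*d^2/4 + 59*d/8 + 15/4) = (4*d - 5)/(4*d^2 + 13*d + 10)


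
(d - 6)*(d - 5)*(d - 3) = d^3 - 14*d^2 + 63*d - 90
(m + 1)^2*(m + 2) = m^3 + 4*m^2 + 5*m + 2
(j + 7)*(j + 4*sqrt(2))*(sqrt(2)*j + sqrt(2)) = sqrt(2)*j^3 + 8*j^2 + 8*sqrt(2)*j^2 + 7*sqrt(2)*j + 64*j + 56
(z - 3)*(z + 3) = z^2 - 9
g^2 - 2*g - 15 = (g - 5)*(g + 3)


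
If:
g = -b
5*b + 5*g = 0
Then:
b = -g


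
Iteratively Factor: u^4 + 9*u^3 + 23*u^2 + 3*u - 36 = (u + 3)*(u^3 + 6*u^2 + 5*u - 12) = (u + 3)^2*(u^2 + 3*u - 4) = (u - 1)*(u + 3)^2*(u + 4)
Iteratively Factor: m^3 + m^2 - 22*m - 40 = (m + 4)*(m^2 - 3*m - 10) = (m + 2)*(m + 4)*(m - 5)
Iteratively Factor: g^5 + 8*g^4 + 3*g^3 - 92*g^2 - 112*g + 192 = (g + 4)*(g^4 + 4*g^3 - 13*g^2 - 40*g + 48) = (g + 4)^2*(g^3 - 13*g + 12) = (g - 1)*(g + 4)^2*(g^2 + g - 12) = (g - 3)*(g - 1)*(g + 4)^2*(g + 4)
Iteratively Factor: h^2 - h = (h)*(h - 1)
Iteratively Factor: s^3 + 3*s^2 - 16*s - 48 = (s + 4)*(s^2 - s - 12) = (s - 4)*(s + 4)*(s + 3)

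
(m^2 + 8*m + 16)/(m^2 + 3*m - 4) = (m + 4)/(m - 1)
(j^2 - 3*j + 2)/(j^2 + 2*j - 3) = (j - 2)/(j + 3)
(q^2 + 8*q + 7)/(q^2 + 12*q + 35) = (q + 1)/(q + 5)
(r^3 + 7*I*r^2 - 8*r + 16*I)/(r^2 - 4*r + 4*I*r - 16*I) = (r^2 + 3*I*r + 4)/(r - 4)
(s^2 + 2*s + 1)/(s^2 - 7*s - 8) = (s + 1)/(s - 8)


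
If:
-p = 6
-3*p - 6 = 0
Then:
No Solution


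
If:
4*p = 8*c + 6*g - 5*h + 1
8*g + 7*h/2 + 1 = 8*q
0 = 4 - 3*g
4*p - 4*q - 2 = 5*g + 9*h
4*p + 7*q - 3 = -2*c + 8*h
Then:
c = -1653/416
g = 4/3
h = -277/117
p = -5125/1872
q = 791/1872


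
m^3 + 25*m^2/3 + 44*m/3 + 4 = (m + 1/3)*(m + 2)*(m + 6)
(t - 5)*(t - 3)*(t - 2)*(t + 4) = t^4 - 6*t^3 - 9*t^2 + 94*t - 120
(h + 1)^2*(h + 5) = h^3 + 7*h^2 + 11*h + 5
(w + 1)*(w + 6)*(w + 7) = w^3 + 14*w^2 + 55*w + 42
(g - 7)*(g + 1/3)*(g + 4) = g^3 - 8*g^2/3 - 29*g - 28/3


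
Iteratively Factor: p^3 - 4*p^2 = (p - 4)*(p^2) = p*(p - 4)*(p)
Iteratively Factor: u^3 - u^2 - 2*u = (u + 1)*(u^2 - 2*u) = (u - 2)*(u + 1)*(u)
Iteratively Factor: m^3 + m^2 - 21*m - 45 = (m + 3)*(m^2 - 2*m - 15) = (m + 3)^2*(m - 5)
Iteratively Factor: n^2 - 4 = (n + 2)*(n - 2)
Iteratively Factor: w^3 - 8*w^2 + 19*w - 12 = (w - 3)*(w^2 - 5*w + 4) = (w - 3)*(w - 1)*(w - 4)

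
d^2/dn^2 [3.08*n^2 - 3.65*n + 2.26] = 6.16000000000000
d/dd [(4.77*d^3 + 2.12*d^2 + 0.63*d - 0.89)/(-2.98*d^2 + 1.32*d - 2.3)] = (-14.2146*d^4 + 12.5928*d^3 - 28.2372*d^2 - 15.0564*d - 0.2742)/(8.8804*d^4 - 7.8672*d^3 + 15.4504*d^2 - 6.072*d + 5.29)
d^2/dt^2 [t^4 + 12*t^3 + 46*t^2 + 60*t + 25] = 12*t^2 + 72*t + 92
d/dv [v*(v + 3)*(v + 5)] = 3*v^2 + 16*v + 15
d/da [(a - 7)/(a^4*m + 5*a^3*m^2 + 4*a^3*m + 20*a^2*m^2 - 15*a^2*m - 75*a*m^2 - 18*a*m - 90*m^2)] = (a^4 + 5*a^3*m + 4*a^3 + 20*a^2*m - 15*a^2 - 75*a*m - 18*a - 90*m - (a - 7)*(4*a^3 + 15*a^2*m + 12*a^2 + 40*a*m - 30*a - 75*m - 18))/(m*(a^4 + 5*a^3*m + 4*a^3 + 20*a^2*m - 15*a^2 - 75*a*m - 18*a - 90*m)^2)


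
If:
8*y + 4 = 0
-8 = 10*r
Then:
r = -4/5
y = -1/2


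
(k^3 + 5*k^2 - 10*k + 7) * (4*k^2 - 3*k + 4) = 4*k^5 + 17*k^4 - 51*k^3 + 78*k^2 - 61*k + 28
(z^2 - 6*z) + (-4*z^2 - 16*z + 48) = -3*z^2 - 22*z + 48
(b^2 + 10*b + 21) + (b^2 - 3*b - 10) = 2*b^2 + 7*b + 11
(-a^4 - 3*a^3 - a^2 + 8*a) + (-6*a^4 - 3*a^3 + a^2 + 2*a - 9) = -7*a^4 - 6*a^3 + 10*a - 9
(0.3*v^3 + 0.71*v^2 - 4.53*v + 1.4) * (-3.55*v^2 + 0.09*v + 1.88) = -1.065*v^5 - 2.4935*v^4 + 16.7094*v^3 - 4.0429*v^2 - 8.3904*v + 2.632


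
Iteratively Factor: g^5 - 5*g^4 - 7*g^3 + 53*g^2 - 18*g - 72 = (g - 2)*(g^4 - 3*g^3 - 13*g^2 + 27*g + 36) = (g - 2)*(g + 1)*(g^3 - 4*g^2 - 9*g + 36) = (g - 3)*(g - 2)*(g + 1)*(g^2 - g - 12) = (g - 4)*(g - 3)*(g - 2)*(g + 1)*(g + 3)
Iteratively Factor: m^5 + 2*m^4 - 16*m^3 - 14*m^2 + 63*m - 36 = (m - 1)*(m^4 + 3*m^3 - 13*m^2 - 27*m + 36) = (m - 1)*(m + 3)*(m^3 - 13*m + 12) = (m - 1)*(m + 3)*(m + 4)*(m^2 - 4*m + 3) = (m - 3)*(m - 1)*(m + 3)*(m + 4)*(m - 1)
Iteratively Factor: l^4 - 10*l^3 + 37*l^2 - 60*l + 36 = (l - 3)*(l^3 - 7*l^2 + 16*l - 12) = (l - 3)*(l - 2)*(l^2 - 5*l + 6) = (l - 3)*(l - 2)^2*(l - 3)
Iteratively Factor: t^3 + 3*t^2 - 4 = (t + 2)*(t^2 + t - 2) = (t + 2)^2*(t - 1)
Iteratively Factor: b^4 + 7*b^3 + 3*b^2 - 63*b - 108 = (b + 3)*(b^3 + 4*b^2 - 9*b - 36) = (b + 3)^2*(b^2 + b - 12) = (b + 3)^2*(b + 4)*(b - 3)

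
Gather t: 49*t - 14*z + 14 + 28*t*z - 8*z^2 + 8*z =t*(28*z + 49) - 8*z^2 - 6*z + 14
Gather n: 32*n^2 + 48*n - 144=32*n^2 + 48*n - 144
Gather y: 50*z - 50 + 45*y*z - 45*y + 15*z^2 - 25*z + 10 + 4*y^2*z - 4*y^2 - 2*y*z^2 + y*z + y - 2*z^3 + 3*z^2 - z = y^2*(4*z - 4) + y*(-2*z^2 + 46*z - 44) - 2*z^3 + 18*z^2 + 24*z - 40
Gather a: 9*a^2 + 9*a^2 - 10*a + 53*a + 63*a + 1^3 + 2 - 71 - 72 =18*a^2 + 106*a - 140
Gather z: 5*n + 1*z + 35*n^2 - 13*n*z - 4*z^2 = 35*n^2 + 5*n - 4*z^2 + z*(1 - 13*n)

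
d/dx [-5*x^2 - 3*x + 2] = -10*x - 3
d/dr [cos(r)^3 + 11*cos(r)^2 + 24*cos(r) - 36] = (3*sin(r)^2 - 22*cos(r) - 27)*sin(r)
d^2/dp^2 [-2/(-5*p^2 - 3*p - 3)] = 4*(-25*p^2 - 15*p + (10*p + 3)^2 - 15)/(5*p^2 + 3*p + 3)^3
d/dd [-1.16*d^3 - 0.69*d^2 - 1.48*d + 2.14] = -3.48*d^2 - 1.38*d - 1.48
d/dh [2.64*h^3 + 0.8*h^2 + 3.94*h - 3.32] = 7.92*h^2 + 1.6*h + 3.94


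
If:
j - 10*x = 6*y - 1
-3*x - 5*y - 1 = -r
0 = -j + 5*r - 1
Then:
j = -32*y - 11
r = -32*y/5 - 2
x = -19*y/5 - 1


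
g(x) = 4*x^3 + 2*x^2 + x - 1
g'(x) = 12*x^2 + 4*x + 1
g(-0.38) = -1.31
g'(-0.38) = 1.21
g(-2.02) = -27.83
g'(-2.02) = 41.88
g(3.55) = 206.71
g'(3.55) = 166.43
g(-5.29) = -542.47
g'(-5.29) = 315.65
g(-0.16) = -1.13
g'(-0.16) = 0.67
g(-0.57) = -1.66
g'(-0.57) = 2.62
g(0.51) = 0.56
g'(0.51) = 6.16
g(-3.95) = -220.26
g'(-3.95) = 172.43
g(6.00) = 941.00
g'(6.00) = 457.00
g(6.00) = 941.00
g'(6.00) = 457.00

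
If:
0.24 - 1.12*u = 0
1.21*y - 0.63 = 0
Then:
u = 0.21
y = 0.52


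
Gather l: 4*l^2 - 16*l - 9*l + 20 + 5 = 4*l^2 - 25*l + 25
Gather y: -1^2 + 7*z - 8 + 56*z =63*z - 9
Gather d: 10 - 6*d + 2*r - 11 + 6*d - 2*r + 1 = 0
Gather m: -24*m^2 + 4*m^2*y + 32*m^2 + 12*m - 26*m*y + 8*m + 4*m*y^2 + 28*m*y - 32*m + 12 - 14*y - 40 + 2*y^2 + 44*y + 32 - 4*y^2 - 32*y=m^2*(4*y + 8) + m*(4*y^2 + 2*y - 12) - 2*y^2 - 2*y + 4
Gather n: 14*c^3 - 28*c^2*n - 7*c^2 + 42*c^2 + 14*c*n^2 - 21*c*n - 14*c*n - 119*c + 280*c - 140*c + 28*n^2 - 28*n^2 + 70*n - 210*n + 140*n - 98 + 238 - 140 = 14*c^3 + 35*c^2 + 14*c*n^2 + 21*c + n*(-28*c^2 - 35*c)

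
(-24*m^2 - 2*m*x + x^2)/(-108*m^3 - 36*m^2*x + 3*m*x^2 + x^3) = (4*m + x)/(18*m^2 + 9*m*x + x^2)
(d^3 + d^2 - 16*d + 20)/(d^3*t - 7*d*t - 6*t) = (-d^3 - d^2 + 16*d - 20)/(t*(-d^3 + 7*d + 6))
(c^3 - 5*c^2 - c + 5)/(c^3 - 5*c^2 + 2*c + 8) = (c^2 - 6*c + 5)/(c^2 - 6*c + 8)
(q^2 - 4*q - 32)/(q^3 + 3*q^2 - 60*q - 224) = 1/(q + 7)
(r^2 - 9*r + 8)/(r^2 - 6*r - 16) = (r - 1)/(r + 2)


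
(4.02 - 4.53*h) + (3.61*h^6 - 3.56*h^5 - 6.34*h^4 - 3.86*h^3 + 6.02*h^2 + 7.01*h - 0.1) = 3.61*h^6 - 3.56*h^5 - 6.34*h^4 - 3.86*h^3 + 6.02*h^2 + 2.48*h + 3.92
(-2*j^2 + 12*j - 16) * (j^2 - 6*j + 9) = -2*j^4 + 24*j^3 - 106*j^2 + 204*j - 144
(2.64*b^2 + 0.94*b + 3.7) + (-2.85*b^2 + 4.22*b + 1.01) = -0.21*b^2 + 5.16*b + 4.71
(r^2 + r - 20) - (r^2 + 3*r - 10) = -2*r - 10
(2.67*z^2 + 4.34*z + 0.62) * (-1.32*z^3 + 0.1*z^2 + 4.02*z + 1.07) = -3.5244*z^5 - 5.4618*z^4 + 10.349*z^3 + 20.3657*z^2 + 7.1362*z + 0.6634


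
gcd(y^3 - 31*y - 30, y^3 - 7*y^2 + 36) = y - 6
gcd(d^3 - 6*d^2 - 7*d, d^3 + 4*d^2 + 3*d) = d^2 + d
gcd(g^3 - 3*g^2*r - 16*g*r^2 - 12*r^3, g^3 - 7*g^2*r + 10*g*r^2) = 1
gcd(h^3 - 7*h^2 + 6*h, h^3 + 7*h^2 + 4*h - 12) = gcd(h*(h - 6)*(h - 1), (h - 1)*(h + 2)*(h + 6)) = h - 1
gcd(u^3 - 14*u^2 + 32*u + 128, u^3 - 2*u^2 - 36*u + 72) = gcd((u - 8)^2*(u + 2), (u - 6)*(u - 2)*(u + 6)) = 1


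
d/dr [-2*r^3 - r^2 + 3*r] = -6*r^2 - 2*r + 3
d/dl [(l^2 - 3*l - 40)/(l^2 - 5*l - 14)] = 2*(-l^2 + 26*l - 79)/(l^4 - 10*l^3 - 3*l^2 + 140*l + 196)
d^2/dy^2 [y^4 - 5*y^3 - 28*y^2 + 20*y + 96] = 12*y^2 - 30*y - 56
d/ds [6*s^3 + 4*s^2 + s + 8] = 18*s^2 + 8*s + 1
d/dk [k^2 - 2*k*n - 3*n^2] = 2*k - 2*n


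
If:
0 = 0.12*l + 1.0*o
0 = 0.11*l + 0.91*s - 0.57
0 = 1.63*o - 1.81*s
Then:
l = 48.89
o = -5.87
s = -5.28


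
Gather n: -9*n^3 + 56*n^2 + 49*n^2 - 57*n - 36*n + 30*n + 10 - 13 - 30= -9*n^3 + 105*n^2 - 63*n - 33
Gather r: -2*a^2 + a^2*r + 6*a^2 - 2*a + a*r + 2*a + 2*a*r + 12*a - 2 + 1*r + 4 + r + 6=4*a^2 + 12*a + r*(a^2 + 3*a + 2) + 8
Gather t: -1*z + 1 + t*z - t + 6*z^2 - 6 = t*(z - 1) + 6*z^2 - z - 5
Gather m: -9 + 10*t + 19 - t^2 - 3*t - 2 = -t^2 + 7*t + 8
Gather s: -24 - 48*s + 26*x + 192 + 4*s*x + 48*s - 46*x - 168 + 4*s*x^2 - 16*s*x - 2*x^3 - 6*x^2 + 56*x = s*(4*x^2 - 12*x) - 2*x^3 - 6*x^2 + 36*x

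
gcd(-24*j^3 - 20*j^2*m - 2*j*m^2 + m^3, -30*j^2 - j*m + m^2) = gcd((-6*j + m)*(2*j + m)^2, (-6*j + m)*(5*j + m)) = 6*j - m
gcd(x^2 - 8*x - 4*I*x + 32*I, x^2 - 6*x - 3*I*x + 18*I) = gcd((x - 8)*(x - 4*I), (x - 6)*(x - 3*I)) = 1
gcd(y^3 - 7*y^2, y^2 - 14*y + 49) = y - 7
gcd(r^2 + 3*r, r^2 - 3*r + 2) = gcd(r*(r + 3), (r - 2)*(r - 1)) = 1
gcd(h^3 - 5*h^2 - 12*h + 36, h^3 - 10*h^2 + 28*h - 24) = h^2 - 8*h + 12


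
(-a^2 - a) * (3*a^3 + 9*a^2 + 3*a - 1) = -3*a^5 - 12*a^4 - 12*a^3 - 2*a^2 + a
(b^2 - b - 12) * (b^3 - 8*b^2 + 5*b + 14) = b^5 - 9*b^4 + b^3 + 105*b^2 - 74*b - 168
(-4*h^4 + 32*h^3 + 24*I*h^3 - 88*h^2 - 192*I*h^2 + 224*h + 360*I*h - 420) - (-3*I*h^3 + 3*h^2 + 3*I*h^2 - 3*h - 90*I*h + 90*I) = -4*h^4 + 32*h^3 + 27*I*h^3 - 91*h^2 - 195*I*h^2 + 227*h + 450*I*h - 420 - 90*I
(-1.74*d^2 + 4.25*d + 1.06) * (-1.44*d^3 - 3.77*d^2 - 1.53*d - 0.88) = 2.5056*d^5 + 0.4398*d^4 - 14.8867*d^3 - 8.9675*d^2 - 5.3618*d - 0.9328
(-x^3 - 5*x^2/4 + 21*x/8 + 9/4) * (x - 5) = -x^4 + 15*x^3/4 + 71*x^2/8 - 87*x/8 - 45/4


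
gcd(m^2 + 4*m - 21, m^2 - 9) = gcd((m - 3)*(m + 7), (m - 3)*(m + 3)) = m - 3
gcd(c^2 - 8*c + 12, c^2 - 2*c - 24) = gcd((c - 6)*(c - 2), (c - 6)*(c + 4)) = c - 6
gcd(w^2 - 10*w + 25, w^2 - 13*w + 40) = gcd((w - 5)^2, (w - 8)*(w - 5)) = w - 5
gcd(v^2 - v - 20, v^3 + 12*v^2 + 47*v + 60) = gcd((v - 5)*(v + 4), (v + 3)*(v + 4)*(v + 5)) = v + 4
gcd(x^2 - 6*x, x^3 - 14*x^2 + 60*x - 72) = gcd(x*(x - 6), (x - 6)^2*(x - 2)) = x - 6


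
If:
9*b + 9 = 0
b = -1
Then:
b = -1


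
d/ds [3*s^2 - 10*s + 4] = 6*s - 10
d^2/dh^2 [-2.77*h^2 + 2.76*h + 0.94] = -5.54000000000000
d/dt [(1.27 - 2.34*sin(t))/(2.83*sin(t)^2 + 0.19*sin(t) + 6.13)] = (6.6222*sin(t)^2 - 7.1882*sin(t) - 14.5855)*cos(t)/(8.0089*sin(t)^4 + 1.0754*sin(t)^3 + 34.7319*sin(t)^2 + 2.3294*sin(t) + 37.5769)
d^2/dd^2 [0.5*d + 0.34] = 0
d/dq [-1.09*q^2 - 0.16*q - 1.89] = -2.18*q - 0.16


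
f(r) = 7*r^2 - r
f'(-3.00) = -43.00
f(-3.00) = 66.00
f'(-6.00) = -85.00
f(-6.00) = 258.00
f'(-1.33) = -19.62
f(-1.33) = 13.71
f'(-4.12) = -58.68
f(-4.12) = 122.94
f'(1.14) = 14.96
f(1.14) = 7.96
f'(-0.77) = -11.78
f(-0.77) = 4.92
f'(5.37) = 74.18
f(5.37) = 196.49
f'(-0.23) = -4.22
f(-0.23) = 0.60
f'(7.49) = 103.86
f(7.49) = 385.21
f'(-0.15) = -3.10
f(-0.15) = 0.31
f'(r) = 14*r - 1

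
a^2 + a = a*(a + 1)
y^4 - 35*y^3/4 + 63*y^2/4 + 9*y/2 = y*(y - 6)*(y - 3)*(y + 1/4)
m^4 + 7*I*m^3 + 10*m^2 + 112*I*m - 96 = (m - 4*I)*(m + I)*(m + 4*I)*(m + 6*I)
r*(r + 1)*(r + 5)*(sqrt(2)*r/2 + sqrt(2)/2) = sqrt(2)*r^4/2 + 7*sqrt(2)*r^3/2 + 11*sqrt(2)*r^2/2 + 5*sqrt(2)*r/2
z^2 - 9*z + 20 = (z - 5)*(z - 4)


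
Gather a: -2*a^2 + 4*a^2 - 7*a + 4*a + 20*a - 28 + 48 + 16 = 2*a^2 + 17*a + 36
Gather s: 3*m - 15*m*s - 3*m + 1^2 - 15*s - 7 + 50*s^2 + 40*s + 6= 50*s^2 + s*(25 - 15*m)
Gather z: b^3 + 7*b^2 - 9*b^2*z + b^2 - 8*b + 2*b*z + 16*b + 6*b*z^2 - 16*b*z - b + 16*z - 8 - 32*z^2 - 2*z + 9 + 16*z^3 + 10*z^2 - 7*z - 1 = b^3 + 8*b^2 + 7*b + 16*z^3 + z^2*(6*b - 22) + z*(-9*b^2 - 14*b + 7)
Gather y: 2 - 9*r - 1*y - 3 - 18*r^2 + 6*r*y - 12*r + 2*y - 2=-18*r^2 - 21*r + y*(6*r + 1) - 3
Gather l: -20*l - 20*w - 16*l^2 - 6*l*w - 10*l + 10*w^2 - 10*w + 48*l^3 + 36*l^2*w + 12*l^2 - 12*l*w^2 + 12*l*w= 48*l^3 + l^2*(36*w - 4) + l*(-12*w^2 + 6*w - 30) + 10*w^2 - 30*w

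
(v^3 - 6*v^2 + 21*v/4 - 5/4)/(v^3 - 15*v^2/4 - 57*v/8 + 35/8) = 2*(2*v - 1)/(4*v + 7)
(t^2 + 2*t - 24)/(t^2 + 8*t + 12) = (t - 4)/(t + 2)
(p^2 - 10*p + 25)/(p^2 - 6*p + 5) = (p - 5)/(p - 1)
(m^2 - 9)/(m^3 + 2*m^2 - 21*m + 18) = (m + 3)/(m^2 + 5*m - 6)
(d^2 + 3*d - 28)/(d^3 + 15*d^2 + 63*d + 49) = (d - 4)/(d^2 + 8*d + 7)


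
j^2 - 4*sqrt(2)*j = j*(j - 4*sqrt(2))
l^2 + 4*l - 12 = (l - 2)*(l + 6)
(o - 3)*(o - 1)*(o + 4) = o^3 - 13*o + 12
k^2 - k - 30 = (k - 6)*(k + 5)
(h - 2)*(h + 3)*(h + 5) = h^3 + 6*h^2 - h - 30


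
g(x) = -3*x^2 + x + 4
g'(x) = 1 - 6*x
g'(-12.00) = 73.00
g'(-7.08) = 43.48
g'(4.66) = -26.96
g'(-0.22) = 2.32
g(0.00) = 4.00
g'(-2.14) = 13.84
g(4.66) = -56.49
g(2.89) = -18.17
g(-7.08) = -153.46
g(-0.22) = 3.63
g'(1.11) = -5.66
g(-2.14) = -11.88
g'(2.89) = -16.34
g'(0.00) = 1.00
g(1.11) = 1.41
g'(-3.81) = 23.86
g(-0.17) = 3.74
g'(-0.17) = 2.02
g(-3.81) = -43.36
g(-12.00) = -440.00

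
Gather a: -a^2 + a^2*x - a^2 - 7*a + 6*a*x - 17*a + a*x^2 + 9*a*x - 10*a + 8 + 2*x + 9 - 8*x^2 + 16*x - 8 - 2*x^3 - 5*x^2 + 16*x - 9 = a^2*(x - 2) + a*(x^2 + 15*x - 34) - 2*x^3 - 13*x^2 + 34*x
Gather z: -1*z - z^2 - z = -z^2 - 2*z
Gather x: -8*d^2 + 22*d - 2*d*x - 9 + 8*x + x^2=-8*d^2 + 22*d + x^2 + x*(8 - 2*d) - 9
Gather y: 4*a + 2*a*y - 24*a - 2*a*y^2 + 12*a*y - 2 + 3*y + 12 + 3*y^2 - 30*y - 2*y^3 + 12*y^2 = -20*a - 2*y^3 + y^2*(15 - 2*a) + y*(14*a - 27) + 10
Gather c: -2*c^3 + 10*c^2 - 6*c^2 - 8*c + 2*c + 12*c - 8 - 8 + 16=-2*c^3 + 4*c^2 + 6*c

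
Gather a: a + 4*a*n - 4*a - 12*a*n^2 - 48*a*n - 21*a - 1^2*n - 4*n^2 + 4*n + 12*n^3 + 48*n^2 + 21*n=a*(-12*n^2 - 44*n - 24) + 12*n^3 + 44*n^2 + 24*n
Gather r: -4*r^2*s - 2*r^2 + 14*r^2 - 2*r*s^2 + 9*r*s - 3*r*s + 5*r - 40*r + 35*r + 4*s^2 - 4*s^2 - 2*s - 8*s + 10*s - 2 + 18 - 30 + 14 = r^2*(12 - 4*s) + r*(-2*s^2 + 6*s)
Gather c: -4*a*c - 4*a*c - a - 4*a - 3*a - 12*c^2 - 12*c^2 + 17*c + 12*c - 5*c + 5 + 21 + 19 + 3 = -8*a - 24*c^2 + c*(24 - 8*a) + 48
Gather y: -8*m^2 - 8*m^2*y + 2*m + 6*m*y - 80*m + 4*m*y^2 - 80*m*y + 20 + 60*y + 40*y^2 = -8*m^2 - 78*m + y^2*(4*m + 40) + y*(-8*m^2 - 74*m + 60) + 20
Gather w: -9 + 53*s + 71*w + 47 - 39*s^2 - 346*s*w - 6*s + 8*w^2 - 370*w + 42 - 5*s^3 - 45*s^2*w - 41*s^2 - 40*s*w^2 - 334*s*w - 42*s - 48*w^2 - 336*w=-5*s^3 - 80*s^2 + 5*s + w^2*(-40*s - 40) + w*(-45*s^2 - 680*s - 635) + 80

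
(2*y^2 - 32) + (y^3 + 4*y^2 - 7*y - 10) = y^3 + 6*y^2 - 7*y - 42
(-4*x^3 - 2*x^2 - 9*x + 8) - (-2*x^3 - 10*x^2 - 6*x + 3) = -2*x^3 + 8*x^2 - 3*x + 5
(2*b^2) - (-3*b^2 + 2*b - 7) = 5*b^2 - 2*b + 7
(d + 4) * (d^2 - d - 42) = d^3 + 3*d^2 - 46*d - 168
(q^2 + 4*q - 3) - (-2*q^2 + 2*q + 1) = 3*q^2 + 2*q - 4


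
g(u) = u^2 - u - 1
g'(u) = 2*u - 1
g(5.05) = 19.45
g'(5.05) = 9.10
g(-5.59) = 35.84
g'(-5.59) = -12.18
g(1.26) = -0.67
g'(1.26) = 1.52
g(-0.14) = -0.84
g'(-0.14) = -1.28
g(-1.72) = 3.68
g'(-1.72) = -4.44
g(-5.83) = 38.82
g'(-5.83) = -12.66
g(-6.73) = 51.02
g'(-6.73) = -14.46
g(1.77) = 0.36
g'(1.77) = 2.54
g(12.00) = 131.00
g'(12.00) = 23.00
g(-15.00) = 239.00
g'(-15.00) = -31.00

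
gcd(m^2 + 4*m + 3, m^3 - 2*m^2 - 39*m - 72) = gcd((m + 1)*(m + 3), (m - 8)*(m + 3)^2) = m + 3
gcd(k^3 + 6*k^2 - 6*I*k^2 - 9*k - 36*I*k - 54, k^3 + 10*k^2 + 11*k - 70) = 1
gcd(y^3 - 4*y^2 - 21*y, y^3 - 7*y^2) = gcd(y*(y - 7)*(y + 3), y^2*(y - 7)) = y^2 - 7*y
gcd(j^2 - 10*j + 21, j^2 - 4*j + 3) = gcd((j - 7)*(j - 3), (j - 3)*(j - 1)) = j - 3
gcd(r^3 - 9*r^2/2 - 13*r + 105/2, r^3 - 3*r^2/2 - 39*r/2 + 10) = r - 5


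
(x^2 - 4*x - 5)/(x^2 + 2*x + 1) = (x - 5)/(x + 1)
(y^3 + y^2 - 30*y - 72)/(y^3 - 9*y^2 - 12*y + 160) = (y^2 - 3*y - 18)/(y^2 - 13*y + 40)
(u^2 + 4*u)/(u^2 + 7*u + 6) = u*(u + 4)/(u^2 + 7*u + 6)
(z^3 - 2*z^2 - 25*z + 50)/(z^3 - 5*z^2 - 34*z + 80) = (z - 5)/(z - 8)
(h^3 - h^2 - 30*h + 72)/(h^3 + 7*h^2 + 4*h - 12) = (h^2 - 7*h + 12)/(h^2 + h - 2)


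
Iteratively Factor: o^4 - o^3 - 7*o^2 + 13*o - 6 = (o + 3)*(o^3 - 4*o^2 + 5*o - 2) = (o - 1)*(o + 3)*(o^2 - 3*o + 2) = (o - 1)^2*(o + 3)*(o - 2)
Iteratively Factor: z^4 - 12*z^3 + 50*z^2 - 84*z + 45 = (z - 1)*(z^3 - 11*z^2 + 39*z - 45) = (z - 3)*(z - 1)*(z^2 - 8*z + 15) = (z - 3)^2*(z - 1)*(z - 5)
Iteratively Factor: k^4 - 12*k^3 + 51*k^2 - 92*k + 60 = (k - 2)*(k^3 - 10*k^2 + 31*k - 30) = (k - 2)^2*(k^2 - 8*k + 15) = (k - 5)*(k - 2)^2*(k - 3)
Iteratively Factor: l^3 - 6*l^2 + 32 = (l - 4)*(l^2 - 2*l - 8) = (l - 4)*(l + 2)*(l - 4)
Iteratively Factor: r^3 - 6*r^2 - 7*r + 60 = (r + 3)*(r^2 - 9*r + 20) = (r - 4)*(r + 3)*(r - 5)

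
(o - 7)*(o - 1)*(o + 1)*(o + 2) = o^4 - 5*o^3 - 15*o^2 + 5*o + 14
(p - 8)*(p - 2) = p^2 - 10*p + 16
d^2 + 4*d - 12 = (d - 2)*(d + 6)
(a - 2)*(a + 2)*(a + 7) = a^3 + 7*a^2 - 4*a - 28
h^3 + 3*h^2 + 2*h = h*(h + 1)*(h + 2)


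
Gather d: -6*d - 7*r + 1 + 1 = -6*d - 7*r + 2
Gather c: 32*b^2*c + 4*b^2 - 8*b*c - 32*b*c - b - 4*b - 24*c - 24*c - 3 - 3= 4*b^2 - 5*b + c*(32*b^2 - 40*b - 48) - 6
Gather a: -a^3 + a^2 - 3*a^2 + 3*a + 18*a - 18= -a^3 - 2*a^2 + 21*a - 18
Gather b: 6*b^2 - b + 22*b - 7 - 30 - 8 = 6*b^2 + 21*b - 45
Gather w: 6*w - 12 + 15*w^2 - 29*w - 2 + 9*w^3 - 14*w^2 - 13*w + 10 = 9*w^3 + w^2 - 36*w - 4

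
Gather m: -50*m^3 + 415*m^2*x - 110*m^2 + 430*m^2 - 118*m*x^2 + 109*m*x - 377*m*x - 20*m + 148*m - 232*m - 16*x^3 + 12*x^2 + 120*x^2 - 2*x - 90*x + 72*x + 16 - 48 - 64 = -50*m^3 + m^2*(415*x + 320) + m*(-118*x^2 - 268*x - 104) - 16*x^3 + 132*x^2 - 20*x - 96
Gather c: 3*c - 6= 3*c - 6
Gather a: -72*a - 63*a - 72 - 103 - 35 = -135*a - 210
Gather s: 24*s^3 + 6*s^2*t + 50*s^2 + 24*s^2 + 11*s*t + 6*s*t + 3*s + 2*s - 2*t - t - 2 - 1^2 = 24*s^3 + s^2*(6*t + 74) + s*(17*t + 5) - 3*t - 3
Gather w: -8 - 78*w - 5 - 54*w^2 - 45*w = -54*w^2 - 123*w - 13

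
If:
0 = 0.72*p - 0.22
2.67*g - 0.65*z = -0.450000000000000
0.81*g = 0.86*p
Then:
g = 0.32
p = 0.31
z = 2.02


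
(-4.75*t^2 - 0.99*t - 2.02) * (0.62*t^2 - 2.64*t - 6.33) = -2.945*t^4 + 11.9262*t^3 + 31.4287*t^2 + 11.5995*t + 12.7866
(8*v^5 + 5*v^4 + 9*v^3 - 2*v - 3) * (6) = 48*v^5 + 30*v^4 + 54*v^3 - 12*v - 18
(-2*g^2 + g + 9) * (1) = -2*g^2 + g + 9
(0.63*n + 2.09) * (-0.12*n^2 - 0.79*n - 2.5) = -0.0756*n^3 - 0.7485*n^2 - 3.2261*n - 5.225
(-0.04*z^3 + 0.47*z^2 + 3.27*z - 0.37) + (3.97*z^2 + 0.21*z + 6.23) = -0.04*z^3 + 4.44*z^2 + 3.48*z + 5.86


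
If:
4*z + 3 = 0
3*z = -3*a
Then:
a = 3/4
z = -3/4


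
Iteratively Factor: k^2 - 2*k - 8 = (k - 4)*(k + 2)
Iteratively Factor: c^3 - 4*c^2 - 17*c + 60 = (c + 4)*(c^2 - 8*c + 15) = (c - 5)*(c + 4)*(c - 3)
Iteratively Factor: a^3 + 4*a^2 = (a)*(a^2 + 4*a) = a*(a + 4)*(a)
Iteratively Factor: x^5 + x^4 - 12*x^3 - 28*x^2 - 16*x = (x + 2)*(x^4 - x^3 - 10*x^2 - 8*x) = (x + 2)^2*(x^3 - 3*x^2 - 4*x) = (x - 4)*(x + 2)^2*(x^2 + x) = x*(x - 4)*(x + 2)^2*(x + 1)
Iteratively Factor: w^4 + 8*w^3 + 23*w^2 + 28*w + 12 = (w + 3)*(w^3 + 5*w^2 + 8*w + 4) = (w + 2)*(w + 3)*(w^2 + 3*w + 2) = (w + 1)*(w + 2)*(w + 3)*(w + 2)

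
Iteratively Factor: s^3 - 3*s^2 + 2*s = (s - 2)*(s^2 - s) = s*(s - 2)*(s - 1)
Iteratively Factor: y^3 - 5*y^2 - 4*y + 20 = (y - 2)*(y^2 - 3*y - 10) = (y - 2)*(y + 2)*(y - 5)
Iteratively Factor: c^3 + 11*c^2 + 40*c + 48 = (c + 4)*(c^2 + 7*c + 12) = (c + 4)^2*(c + 3)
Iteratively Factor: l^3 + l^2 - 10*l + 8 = (l - 2)*(l^2 + 3*l - 4) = (l - 2)*(l + 4)*(l - 1)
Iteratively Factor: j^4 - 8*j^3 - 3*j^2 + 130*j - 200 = (j - 5)*(j^3 - 3*j^2 - 18*j + 40) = (j - 5)*(j + 4)*(j^2 - 7*j + 10) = (j - 5)*(j - 2)*(j + 4)*(j - 5)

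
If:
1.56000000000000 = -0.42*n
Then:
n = -3.71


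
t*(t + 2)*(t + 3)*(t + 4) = t^4 + 9*t^3 + 26*t^2 + 24*t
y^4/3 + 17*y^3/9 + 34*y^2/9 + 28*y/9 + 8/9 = (y/3 + 1/3)*(y + 2/3)*(y + 2)^2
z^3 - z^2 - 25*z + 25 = (z - 5)*(z - 1)*(z + 5)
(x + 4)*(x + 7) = x^2 + 11*x + 28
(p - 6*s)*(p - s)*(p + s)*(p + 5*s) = p^4 - p^3*s - 31*p^2*s^2 + p*s^3 + 30*s^4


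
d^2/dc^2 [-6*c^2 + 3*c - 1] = -12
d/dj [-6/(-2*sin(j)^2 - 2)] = -12*sin(2*j)/(cos(2*j) - 3)^2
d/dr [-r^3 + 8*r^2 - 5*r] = -3*r^2 + 16*r - 5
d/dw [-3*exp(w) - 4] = -3*exp(w)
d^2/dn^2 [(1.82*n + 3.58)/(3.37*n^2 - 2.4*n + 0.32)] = ((1.82*n + 3.58)*(6.74*n - 2.4)*(13.48*n - 4.8) - (36.8004*n + 15.3932)*(3.37*n^2 - 2.4*n + 0.32))/(3.37*n^2 - 2.4*n + 0.32)^3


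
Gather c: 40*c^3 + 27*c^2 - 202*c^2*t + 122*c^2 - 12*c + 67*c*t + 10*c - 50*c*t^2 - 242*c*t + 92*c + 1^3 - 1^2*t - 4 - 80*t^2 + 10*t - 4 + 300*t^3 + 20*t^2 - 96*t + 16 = 40*c^3 + c^2*(149 - 202*t) + c*(-50*t^2 - 175*t + 90) + 300*t^3 - 60*t^2 - 87*t + 9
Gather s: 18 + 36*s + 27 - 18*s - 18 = 18*s + 27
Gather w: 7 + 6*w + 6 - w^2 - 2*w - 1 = -w^2 + 4*w + 12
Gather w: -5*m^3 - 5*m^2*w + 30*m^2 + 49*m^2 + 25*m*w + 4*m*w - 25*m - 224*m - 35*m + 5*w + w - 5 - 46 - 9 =-5*m^3 + 79*m^2 - 284*m + w*(-5*m^2 + 29*m + 6) - 60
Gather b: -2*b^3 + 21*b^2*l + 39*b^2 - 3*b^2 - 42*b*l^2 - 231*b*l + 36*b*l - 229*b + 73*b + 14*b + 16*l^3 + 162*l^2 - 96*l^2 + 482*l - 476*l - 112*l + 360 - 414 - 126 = -2*b^3 + b^2*(21*l + 36) + b*(-42*l^2 - 195*l - 142) + 16*l^3 + 66*l^2 - 106*l - 180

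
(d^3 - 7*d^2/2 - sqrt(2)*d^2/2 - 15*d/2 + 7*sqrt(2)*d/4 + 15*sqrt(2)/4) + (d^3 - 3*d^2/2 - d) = 2*d^3 - 5*d^2 - sqrt(2)*d^2/2 - 17*d/2 + 7*sqrt(2)*d/4 + 15*sqrt(2)/4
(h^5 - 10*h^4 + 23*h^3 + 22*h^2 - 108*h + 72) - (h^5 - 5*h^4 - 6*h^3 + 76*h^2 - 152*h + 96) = -5*h^4 + 29*h^3 - 54*h^2 + 44*h - 24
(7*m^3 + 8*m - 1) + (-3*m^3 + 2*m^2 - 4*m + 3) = 4*m^3 + 2*m^2 + 4*m + 2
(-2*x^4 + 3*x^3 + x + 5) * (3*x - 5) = -6*x^5 + 19*x^4 - 15*x^3 + 3*x^2 + 10*x - 25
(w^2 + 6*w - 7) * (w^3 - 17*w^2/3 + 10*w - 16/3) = w^5 + w^4/3 - 31*w^3 + 283*w^2/3 - 102*w + 112/3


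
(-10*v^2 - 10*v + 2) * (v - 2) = -10*v^3 + 10*v^2 + 22*v - 4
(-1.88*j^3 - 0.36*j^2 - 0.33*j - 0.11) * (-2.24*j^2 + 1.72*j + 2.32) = 4.2112*j^5 - 2.4272*j^4 - 4.2416*j^3 - 1.1564*j^2 - 0.9548*j - 0.2552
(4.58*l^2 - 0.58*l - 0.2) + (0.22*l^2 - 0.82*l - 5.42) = 4.8*l^2 - 1.4*l - 5.62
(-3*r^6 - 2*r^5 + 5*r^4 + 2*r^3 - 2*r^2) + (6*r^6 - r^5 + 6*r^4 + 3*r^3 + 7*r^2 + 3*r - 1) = 3*r^6 - 3*r^5 + 11*r^4 + 5*r^3 + 5*r^2 + 3*r - 1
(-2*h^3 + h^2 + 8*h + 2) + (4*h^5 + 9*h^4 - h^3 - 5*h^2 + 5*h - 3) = 4*h^5 + 9*h^4 - 3*h^3 - 4*h^2 + 13*h - 1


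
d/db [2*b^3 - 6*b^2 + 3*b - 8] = 6*b^2 - 12*b + 3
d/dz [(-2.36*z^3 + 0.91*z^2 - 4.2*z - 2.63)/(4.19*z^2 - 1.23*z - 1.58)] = (-9.8884*z^4 + 5.8056*z^3 + 27.6651*z^2 + 19.1638*z + 3.4011)/(17.5561*z^4 - 10.3074*z^3 - 11.7275*z^2 + 3.8868*z + 2.4964)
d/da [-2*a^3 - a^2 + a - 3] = -6*a^2 - 2*a + 1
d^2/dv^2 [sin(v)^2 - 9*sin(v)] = 9*sin(v) + 2*cos(2*v)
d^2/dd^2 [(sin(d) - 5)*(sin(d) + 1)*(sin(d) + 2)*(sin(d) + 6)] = -16*sin(d)^4 - 36*sin(d)^3 + 112*sin(d)^2 + 112*sin(d) - 50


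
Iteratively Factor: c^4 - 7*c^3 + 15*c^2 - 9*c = (c - 3)*(c^3 - 4*c^2 + 3*c) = (c - 3)*(c - 1)*(c^2 - 3*c) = c*(c - 3)*(c - 1)*(c - 3)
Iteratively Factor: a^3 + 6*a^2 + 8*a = (a + 4)*(a^2 + 2*a) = a*(a + 4)*(a + 2)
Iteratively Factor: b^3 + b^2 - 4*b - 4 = (b + 1)*(b^2 - 4) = (b + 1)*(b + 2)*(b - 2)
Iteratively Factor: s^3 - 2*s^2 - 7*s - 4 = (s - 4)*(s^2 + 2*s + 1) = (s - 4)*(s + 1)*(s + 1)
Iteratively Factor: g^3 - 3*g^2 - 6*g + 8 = (g - 4)*(g^2 + g - 2) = (g - 4)*(g - 1)*(g + 2)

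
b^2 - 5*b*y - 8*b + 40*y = (b - 8)*(b - 5*y)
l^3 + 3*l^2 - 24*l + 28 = (l - 2)^2*(l + 7)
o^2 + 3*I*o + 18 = (o - 3*I)*(o + 6*I)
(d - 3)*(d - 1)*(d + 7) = d^3 + 3*d^2 - 25*d + 21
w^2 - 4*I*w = w*(w - 4*I)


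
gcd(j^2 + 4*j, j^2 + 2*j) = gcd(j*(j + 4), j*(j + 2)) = j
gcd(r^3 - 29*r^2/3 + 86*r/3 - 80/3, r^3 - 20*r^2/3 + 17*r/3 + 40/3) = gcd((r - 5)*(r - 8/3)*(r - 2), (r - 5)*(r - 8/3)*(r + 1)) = r^2 - 23*r/3 + 40/3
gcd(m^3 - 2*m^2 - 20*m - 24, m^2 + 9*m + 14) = m + 2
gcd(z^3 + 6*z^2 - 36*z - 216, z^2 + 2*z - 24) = z + 6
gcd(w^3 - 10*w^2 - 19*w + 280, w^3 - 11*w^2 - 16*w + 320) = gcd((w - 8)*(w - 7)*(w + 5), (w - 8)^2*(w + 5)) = w^2 - 3*w - 40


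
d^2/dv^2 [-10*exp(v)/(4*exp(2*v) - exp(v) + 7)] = 10*(-2*(8*exp(v) - 1)^2*exp(2*v) + (32*exp(v) - 3)*(4*exp(2*v) - exp(v) + 7)*exp(v) - (4*exp(2*v) - exp(v) + 7)^2)*exp(v)/(4*exp(2*v) - exp(v) + 7)^3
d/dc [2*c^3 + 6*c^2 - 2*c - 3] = 6*c^2 + 12*c - 2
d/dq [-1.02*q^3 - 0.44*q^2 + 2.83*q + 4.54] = -3.06*q^2 - 0.88*q + 2.83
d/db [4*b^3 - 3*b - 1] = 12*b^2 - 3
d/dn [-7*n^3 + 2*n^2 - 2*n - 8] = -21*n^2 + 4*n - 2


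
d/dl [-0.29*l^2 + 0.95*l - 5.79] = 0.95 - 0.58*l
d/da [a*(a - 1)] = 2*a - 1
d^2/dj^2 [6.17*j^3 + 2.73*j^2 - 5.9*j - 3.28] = 37.02*j + 5.46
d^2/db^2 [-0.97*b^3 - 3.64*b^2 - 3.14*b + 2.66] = -5.82*b - 7.28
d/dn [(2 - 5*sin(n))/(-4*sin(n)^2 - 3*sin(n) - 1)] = (-20*sin(n)^2 + 16*sin(n) + 11)*cos(n)/(4*sin(n)^2 + 3*sin(n) + 1)^2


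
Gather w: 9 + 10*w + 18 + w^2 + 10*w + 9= w^2 + 20*w + 36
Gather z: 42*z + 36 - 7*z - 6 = 35*z + 30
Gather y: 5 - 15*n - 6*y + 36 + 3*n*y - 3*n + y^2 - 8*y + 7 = -18*n + y^2 + y*(3*n - 14) + 48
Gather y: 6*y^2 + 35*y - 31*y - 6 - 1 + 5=6*y^2 + 4*y - 2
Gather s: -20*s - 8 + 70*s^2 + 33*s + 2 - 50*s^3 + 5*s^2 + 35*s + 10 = -50*s^3 + 75*s^2 + 48*s + 4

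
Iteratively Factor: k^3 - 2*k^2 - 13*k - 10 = (k + 1)*(k^2 - 3*k - 10) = (k - 5)*(k + 1)*(k + 2)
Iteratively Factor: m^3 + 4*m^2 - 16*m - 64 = (m - 4)*(m^2 + 8*m + 16) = (m - 4)*(m + 4)*(m + 4)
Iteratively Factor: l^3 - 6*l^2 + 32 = (l + 2)*(l^2 - 8*l + 16) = (l - 4)*(l + 2)*(l - 4)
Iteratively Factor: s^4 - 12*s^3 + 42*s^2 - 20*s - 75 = (s - 3)*(s^3 - 9*s^2 + 15*s + 25) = (s - 5)*(s - 3)*(s^2 - 4*s - 5) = (s - 5)*(s - 3)*(s + 1)*(s - 5)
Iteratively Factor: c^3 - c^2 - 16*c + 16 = (c - 1)*(c^2 - 16) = (c - 1)*(c + 4)*(c - 4)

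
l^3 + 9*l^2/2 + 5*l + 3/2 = (l + 1/2)*(l + 1)*(l + 3)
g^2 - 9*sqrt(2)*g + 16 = (g - 8*sqrt(2))*(g - sqrt(2))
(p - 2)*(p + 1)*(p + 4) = p^3 + 3*p^2 - 6*p - 8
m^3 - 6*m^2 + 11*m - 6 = (m - 3)*(m - 2)*(m - 1)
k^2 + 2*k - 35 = (k - 5)*(k + 7)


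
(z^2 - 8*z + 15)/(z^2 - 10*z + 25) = (z - 3)/(z - 5)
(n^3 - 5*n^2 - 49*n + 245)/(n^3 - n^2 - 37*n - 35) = (n^2 + 2*n - 35)/(n^2 + 6*n + 5)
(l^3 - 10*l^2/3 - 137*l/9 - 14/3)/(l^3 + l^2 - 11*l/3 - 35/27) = 3*(l - 6)/(3*l - 5)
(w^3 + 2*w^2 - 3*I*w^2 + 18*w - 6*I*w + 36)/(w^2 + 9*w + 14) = (w^2 - 3*I*w + 18)/(w + 7)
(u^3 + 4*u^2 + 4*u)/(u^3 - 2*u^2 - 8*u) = (u + 2)/(u - 4)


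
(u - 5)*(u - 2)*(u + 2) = u^3 - 5*u^2 - 4*u + 20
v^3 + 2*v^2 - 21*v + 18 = (v - 3)*(v - 1)*(v + 6)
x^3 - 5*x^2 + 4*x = x*(x - 4)*(x - 1)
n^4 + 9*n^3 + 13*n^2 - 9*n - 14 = (n - 1)*(n + 1)*(n + 2)*(n + 7)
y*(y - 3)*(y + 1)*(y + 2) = y^4 - 7*y^2 - 6*y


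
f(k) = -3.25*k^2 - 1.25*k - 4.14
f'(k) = -6.5*k - 1.25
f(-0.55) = -4.44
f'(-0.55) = 2.32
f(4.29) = -69.32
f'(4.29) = -29.14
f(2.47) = -27.06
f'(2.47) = -17.30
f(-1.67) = -11.12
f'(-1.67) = 9.60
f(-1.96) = -14.18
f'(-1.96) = 11.49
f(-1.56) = -10.10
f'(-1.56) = 8.89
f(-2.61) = -23.02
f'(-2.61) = 15.72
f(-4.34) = -59.93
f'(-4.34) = 26.96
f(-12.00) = -457.14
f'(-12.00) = 76.75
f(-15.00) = -716.64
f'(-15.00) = 96.25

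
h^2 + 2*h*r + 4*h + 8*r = (h + 4)*(h + 2*r)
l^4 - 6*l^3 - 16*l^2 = l^2*(l - 8)*(l + 2)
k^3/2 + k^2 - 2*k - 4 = (k/2 + 1)*(k - 2)*(k + 2)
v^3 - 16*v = v*(v - 4)*(v + 4)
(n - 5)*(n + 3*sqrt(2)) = n^2 - 5*n + 3*sqrt(2)*n - 15*sqrt(2)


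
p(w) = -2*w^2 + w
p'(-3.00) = 13.00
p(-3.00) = -21.00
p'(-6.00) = 25.00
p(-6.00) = -78.00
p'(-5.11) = 21.44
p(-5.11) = -57.33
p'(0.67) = -1.68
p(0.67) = -0.23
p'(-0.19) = 1.76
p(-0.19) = -0.26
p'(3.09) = -11.36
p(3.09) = -16.01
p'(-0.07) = 1.28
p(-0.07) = -0.08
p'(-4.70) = 19.80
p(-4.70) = -48.88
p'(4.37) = -16.48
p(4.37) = -33.82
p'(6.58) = -25.32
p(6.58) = -80.01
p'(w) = 1 - 4*w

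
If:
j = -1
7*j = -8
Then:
No Solution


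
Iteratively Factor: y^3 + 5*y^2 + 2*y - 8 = (y + 2)*(y^2 + 3*y - 4) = (y + 2)*(y + 4)*(y - 1)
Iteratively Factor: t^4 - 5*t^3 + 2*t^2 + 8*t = (t)*(t^3 - 5*t^2 + 2*t + 8) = t*(t - 4)*(t^2 - t - 2) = t*(t - 4)*(t + 1)*(t - 2)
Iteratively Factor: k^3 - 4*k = (k + 2)*(k^2 - 2*k) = k*(k + 2)*(k - 2)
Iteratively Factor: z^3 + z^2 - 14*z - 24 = (z - 4)*(z^2 + 5*z + 6) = (z - 4)*(z + 3)*(z + 2)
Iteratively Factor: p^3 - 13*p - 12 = (p + 1)*(p^2 - p - 12) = (p - 4)*(p + 1)*(p + 3)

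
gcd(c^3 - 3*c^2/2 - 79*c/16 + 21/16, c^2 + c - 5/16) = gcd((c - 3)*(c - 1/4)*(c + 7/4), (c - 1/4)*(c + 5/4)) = c - 1/4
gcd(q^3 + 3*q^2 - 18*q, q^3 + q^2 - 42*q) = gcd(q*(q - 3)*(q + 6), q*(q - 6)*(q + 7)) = q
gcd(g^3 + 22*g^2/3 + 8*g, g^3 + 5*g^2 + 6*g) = g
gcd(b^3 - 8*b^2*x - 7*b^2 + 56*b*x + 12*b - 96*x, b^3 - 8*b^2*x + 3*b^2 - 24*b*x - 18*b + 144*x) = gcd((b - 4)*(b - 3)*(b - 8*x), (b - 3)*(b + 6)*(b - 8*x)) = -b^2 + 8*b*x + 3*b - 24*x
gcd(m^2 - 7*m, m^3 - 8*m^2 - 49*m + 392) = m - 7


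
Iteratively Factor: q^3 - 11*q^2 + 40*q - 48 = (q - 3)*(q^2 - 8*q + 16) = (q - 4)*(q - 3)*(q - 4)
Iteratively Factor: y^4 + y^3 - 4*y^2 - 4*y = (y - 2)*(y^3 + 3*y^2 + 2*y) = (y - 2)*(y + 2)*(y^2 + y) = (y - 2)*(y + 1)*(y + 2)*(y)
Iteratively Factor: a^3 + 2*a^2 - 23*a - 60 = (a + 3)*(a^2 - a - 20) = (a + 3)*(a + 4)*(a - 5)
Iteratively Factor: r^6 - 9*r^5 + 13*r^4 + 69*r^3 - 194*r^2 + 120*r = (r - 4)*(r^5 - 5*r^4 - 7*r^3 + 41*r^2 - 30*r) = (r - 4)*(r - 2)*(r^4 - 3*r^3 - 13*r^2 + 15*r) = r*(r - 4)*(r - 2)*(r^3 - 3*r^2 - 13*r + 15) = r*(r - 4)*(r - 2)*(r - 1)*(r^2 - 2*r - 15) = r*(r - 4)*(r - 2)*(r - 1)*(r + 3)*(r - 5)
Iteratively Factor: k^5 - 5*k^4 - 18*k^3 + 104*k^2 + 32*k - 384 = (k - 4)*(k^4 - k^3 - 22*k^2 + 16*k + 96) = (k - 4)*(k + 2)*(k^3 - 3*k^2 - 16*k + 48) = (k - 4)*(k - 3)*(k + 2)*(k^2 - 16) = (k - 4)^2*(k - 3)*(k + 2)*(k + 4)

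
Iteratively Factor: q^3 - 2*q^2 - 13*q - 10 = (q + 1)*(q^2 - 3*q - 10) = (q + 1)*(q + 2)*(q - 5)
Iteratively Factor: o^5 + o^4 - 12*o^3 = (o + 4)*(o^4 - 3*o^3) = (o - 3)*(o + 4)*(o^3) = o*(o - 3)*(o + 4)*(o^2) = o^2*(o - 3)*(o + 4)*(o)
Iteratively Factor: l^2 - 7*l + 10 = (l - 5)*(l - 2)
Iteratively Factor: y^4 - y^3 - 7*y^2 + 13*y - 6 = (y - 1)*(y^3 - 7*y + 6) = (y - 1)*(y + 3)*(y^2 - 3*y + 2) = (y - 1)^2*(y + 3)*(y - 2)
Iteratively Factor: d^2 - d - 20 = (d - 5)*(d + 4)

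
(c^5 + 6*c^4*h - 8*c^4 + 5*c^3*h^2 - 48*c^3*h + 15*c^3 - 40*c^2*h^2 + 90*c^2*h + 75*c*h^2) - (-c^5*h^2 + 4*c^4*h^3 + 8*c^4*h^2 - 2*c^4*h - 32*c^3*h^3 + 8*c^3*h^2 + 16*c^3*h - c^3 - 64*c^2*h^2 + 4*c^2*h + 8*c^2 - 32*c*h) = c^5*h^2 + c^5 - 4*c^4*h^3 - 8*c^4*h^2 + 8*c^4*h - 8*c^4 + 32*c^3*h^3 - 3*c^3*h^2 - 64*c^3*h + 16*c^3 + 24*c^2*h^2 + 86*c^2*h - 8*c^2 + 75*c*h^2 + 32*c*h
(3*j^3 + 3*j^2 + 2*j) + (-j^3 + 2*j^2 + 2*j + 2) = 2*j^3 + 5*j^2 + 4*j + 2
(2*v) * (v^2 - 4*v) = 2*v^3 - 8*v^2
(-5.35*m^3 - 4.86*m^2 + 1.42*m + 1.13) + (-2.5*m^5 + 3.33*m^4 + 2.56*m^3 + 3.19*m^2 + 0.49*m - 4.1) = -2.5*m^5 + 3.33*m^4 - 2.79*m^3 - 1.67*m^2 + 1.91*m - 2.97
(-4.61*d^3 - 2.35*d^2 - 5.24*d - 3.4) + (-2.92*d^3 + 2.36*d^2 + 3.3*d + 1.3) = -7.53*d^3 + 0.00999999999999979*d^2 - 1.94*d - 2.1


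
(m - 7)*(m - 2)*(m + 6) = m^3 - 3*m^2 - 40*m + 84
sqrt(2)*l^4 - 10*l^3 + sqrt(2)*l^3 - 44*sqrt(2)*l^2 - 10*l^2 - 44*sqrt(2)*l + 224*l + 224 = (l - 7*sqrt(2))*(l - 2*sqrt(2))*(l + 4*sqrt(2))*(sqrt(2)*l + sqrt(2))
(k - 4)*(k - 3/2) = k^2 - 11*k/2 + 6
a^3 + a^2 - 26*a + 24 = (a - 4)*(a - 1)*(a + 6)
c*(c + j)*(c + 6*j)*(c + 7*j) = c^4 + 14*c^3*j + 55*c^2*j^2 + 42*c*j^3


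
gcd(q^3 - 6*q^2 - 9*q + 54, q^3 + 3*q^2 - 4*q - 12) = q + 3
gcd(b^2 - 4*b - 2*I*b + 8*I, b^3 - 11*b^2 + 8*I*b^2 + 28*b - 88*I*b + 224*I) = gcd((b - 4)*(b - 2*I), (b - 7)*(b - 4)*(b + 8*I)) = b - 4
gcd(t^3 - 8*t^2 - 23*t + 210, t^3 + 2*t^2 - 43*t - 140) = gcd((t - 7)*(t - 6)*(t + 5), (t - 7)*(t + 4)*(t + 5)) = t^2 - 2*t - 35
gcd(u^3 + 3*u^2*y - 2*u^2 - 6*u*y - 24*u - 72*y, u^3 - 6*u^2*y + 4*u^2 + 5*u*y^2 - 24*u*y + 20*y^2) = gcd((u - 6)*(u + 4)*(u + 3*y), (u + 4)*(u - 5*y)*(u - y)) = u + 4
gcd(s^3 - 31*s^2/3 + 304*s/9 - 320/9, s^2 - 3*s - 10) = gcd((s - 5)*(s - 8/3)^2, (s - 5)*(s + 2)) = s - 5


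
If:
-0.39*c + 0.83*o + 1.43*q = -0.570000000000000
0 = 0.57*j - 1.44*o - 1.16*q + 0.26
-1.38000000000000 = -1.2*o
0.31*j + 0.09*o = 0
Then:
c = -1.11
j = -0.33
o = 1.15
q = -1.37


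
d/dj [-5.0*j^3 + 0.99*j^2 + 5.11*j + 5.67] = -15.0*j^2 + 1.98*j + 5.11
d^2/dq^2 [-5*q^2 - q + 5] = -10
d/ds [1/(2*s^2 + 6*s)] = (-s - 3/2)/(s^2*(s + 3)^2)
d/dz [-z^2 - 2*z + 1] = -2*z - 2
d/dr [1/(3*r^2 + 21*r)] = (-2*r - 7)/(3*r^2*(r + 7)^2)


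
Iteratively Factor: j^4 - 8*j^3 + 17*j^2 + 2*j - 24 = (j - 3)*(j^3 - 5*j^2 + 2*j + 8) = (j - 3)*(j + 1)*(j^2 - 6*j + 8) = (j - 4)*(j - 3)*(j + 1)*(j - 2)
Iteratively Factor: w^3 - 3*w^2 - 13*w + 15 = (w + 3)*(w^2 - 6*w + 5) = (w - 5)*(w + 3)*(w - 1)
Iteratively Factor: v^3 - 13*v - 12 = (v + 3)*(v^2 - 3*v - 4) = (v - 4)*(v + 3)*(v + 1)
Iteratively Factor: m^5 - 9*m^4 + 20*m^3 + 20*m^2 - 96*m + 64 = (m - 4)*(m^4 - 5*m^3 + 20*m - 16) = (m - 4)*(m - 1)*(m^3 - 4*m^2 - 4*m + 16) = (m - 4)*(m - 2)*(m - 1)*(m^2 - 2*m - 8) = (m - 4)^2*(m - 2)*(m - 1)*(m + 2)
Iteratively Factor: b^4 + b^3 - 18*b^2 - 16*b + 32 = (b + 2)*(b^3 - b^2 - 16*b + 16) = (b - 1)*(b + 2)*(b^2 - 16) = (b - 4)*(b - 1)*(b + 2)*(b + 4)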